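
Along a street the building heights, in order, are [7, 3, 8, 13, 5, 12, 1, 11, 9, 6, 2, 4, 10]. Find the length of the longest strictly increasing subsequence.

4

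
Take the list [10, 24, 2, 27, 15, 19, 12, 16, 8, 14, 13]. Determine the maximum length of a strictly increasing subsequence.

3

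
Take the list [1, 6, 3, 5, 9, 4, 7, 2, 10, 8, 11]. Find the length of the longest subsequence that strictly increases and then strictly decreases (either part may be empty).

6

inc[i] = longest strictly increasing subsequence ending at i; dec[i] = longest strictly decreasing subsequence starting at i:
i:      1  2  3  4  5  6  7  8  9 10 11
a[i]:   1  6  3  5  9  4  7  2 10  8 11
inc:    1  2  2  3  4  3  4  2  5  5  6
dec:    1  4  2  3  3  2  2  1  2  1  1
Best peak at i=5 (value 9): inc=4, dec=3, length 4+3−1 = 6.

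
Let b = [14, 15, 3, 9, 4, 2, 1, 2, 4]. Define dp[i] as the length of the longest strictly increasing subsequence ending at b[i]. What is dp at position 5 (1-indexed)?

dp[i] = 1 + max{dp[j] : j<i, b[j]<b[i]} (or 1 if no such j):
i:      1  2  3  4  5  6  7  8  9
b[i]:  14 15  3  9  4  2  1  2  4
dp:     1  2  1  2  2  1  1  2  3
At index 5 the value is 2.

2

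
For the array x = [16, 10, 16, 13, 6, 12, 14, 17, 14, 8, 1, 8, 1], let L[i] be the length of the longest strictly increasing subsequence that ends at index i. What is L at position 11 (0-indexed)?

2

dp[i] = 1 + max{dp[j] : j<i, x[j]<x[i]} (or 1 if no such j):
i:      0  1  2  3  4  5  6  7  8  9 10 11 12
x[i]:  16 10 16 13  6 12 14 17 14  8  1  8  1
dp:     1  1  2  2  1  2  3  4  3  2  1  2  1
At index 11 the value is 2.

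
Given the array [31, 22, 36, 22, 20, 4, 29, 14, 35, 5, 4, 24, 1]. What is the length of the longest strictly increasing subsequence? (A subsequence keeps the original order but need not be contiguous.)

Let dp[i] be the length of the longest such subsequence ending at index i:
i:      1  2  3  4  5  6  7  8  9 10 11 12 13
a[i]:  31 22 36 22 20  4 29 14 35  5  4 24  1
dp:     1  1  2  1  1  1  2  2  3  2  1  3  1
Maximum dp value is 3.

3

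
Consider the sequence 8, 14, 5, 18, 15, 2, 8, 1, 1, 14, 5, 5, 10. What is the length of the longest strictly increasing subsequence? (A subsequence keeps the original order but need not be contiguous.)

Let dp[i] be the length of the longest such subsequence ending at index i:
i:      1  2  3  4  5  6  7  8  9 10 11 12 13
a[i]:   8 14  5 18 15  2  8  1  1 14  5  5 10
dp:     1  2  1  3  3  1  2  1  1  3  2  2  3
Maximum dp value is 3.

3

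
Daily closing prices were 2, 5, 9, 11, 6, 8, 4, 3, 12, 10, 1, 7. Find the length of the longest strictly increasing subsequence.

5

Track the smallest tail for each achievable length (strict):
2 → extends → [2]
5 → extends → [2, 5]
9 → extends → [2, 5, 9]
11 → extends → [2, 5, 9, 11]
6 → replaces 9 → [2, 5, 6, 11]
8 → replaces 11 → [2, 5, 6, 8]
4 → replaces 5 → [2, 4, 6, 8]
3 → replaces 4 → [2, 3, 6, 8]
12 → extends → [2, 3, 6, 8, 12]
10 → replaces 12 → [2, 3, 6, 8, 10]
1 → replaces 2 → [1, 3, 6, 8, 10]
7 → replaces 8 → [1, 3, 6, 7, 10]
Five tails, so the longest strictly increasing subsequence has length 5 (e.g. 2, 5, 9, 11, 12).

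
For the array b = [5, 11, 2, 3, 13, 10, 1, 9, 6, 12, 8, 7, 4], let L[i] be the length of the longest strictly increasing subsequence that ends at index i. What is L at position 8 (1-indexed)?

dp[i] = 1 + max{dp[j] : j<i, b[j]<b[i]} (or 1 if no such j):
i:      1  2  3  4  5  6  7  8  9 10 11 12 13
b[i]:   5 11  2  3 13 10  1  9  6 12  8  7  4
dp:     1  2  1  2  3  3  1  3  3  4  4  4  3
At index 8 the value is 3.

3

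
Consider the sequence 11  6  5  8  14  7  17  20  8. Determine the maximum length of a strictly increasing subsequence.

Let dp[i] be the length of the longest such subsequence ending at index i:
i:      1  2  3  4  5  6  7  8  9
a[i]:  11  6  5  8 14  7 17 20  8
dp:     1  1  1  2  3  2  4  5  3
Maximum dp value is 5.

5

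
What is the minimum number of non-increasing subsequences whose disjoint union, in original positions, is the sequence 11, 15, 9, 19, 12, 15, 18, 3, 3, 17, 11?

The minimum number of non-increasing subsequences covering a sequence equals the length of its longest strictly increasing subsequence.
LIS length is 4 (e.g. 11, 12, 15, 18), so 4 piles are needed.

4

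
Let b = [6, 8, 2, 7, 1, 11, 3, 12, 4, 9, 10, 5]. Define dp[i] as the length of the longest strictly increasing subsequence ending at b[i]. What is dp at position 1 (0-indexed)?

2

dp[i] = 1 + max{dp[j] : j<i, b[j]<b[i]} (or 1 if no such j):
i:      0  1  2  3  4  5  6  7  8  9 10 11
b[i]:   6  8  2  7  1 11  3 12  4  9 10  5
dp:     1  2  1  2  1  3  2  4  3  4  5  4
At index 1 the value is 2.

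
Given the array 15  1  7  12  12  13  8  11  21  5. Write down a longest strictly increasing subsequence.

Patience tails give the LIS length; then backtrack through the dp parents:
15 → extends → [15]
1 → replaces 15 → [1]
7 → extends → [1, 7]
12 → extends → [1, 7, 12]
12 → already a tail → [1, 7, 12]
13 → extends → [1, 7, 12, 13]
8 → replaces 12 → [1, 7, 8, 13]
11 → replaces 13 → [1, 7, 8, 11]
21 → extends → [1, 7, 8, 11, 21]
5 → replaces 7 → [1, 5, 8, 11, 21]
Length 5; one witness is 1, 7, 12, 13, 21.

1, 7, 12, 13, 21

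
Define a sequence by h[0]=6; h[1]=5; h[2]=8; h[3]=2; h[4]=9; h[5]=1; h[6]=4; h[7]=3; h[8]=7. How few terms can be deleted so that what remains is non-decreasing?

Fewest deletions = n − (longest non-decreasing subsequence).
Patience tails:
6 → extends → [6]
5 → replaces 6 → [5]
8 → extends → [5, 8]
2 → replaces 5 → [2, 8]
9 → extends → [2, 8, 9]
1 → replaces 2 → [1, 8, 9]
4 → replaces 8 → [1, 4, 9]
3 → replaces 4 → [1, 3, 9]
7 → replaces 9 → [1, 3, 7]
Longest non-decreasing subsequence has length 3, so deletions = 9 − 3 = 6.

6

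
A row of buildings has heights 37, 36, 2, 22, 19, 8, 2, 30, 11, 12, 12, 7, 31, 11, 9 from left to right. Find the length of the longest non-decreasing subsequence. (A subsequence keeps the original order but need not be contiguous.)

6

Track the smallest tail for each achievable length (allowing ties):
37 → extends → [37]
36 → replaces 37 → [36]
2 → replaces 36 → [2]
22 → extends → [2, 22]
19 → replaces 22 → [2, 19]
8 → replaces 19 → [2, 8]
2 → replaces 8 → [2, 2]
30 → extends → [2, 2, 30]
11 → replaces 30 → [2, 2, 11]
12 → extends → [2, 2, 11, 12]
12 → extends → [2, 2, 11, 12, 12]
7 → replaces 11 → [2, 2, 7, 12, 12]
31 → extends → [2, 2, 7, 12, 12, 31]
11 → replaces 12 → [2, 2, 7, 11, 12, 31]
9 → replaces 11 → [2, 2, 7, 9, 12, 31]
Six tails, so the longest non-decreasing subsequence has length 6 (e.g. 2, 8, 11, 12, 12, 31).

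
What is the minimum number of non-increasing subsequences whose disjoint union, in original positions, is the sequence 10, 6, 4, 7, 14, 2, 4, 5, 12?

Place each on the leftmost legal pile:
10 → new pile 1 (tops now [10])
6 → pile 1 (tops now [6])
4 → pile 1 (tops now [4])
7 → new pile 2 (tops now [4, 7])
14 → new pile 3 (tops now [4, 7, 14])
2 → pile 1 (tops now [2, 7, 14])
4 → pile 2 (tops now [2, 4, 14])
5 → pile 3 (tops now [2, 4, 5])
12 → new pile 4 (tops now [2, 4, 5, 12])
Four piles.

4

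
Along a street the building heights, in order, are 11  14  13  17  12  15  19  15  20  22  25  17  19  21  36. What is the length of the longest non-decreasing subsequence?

Track the smallest tail for each achievable length (allowing ties):
11 → extends → [11]
14 → extends → [11, 14]
13 → replaces 14 → [11, 13]
17 → extends → [11, 13, 17]
12 → replaces 13 → [11, 12, 17]
15 → replaces 17 → [11, 12, 15]
19 → extends → [11, 12, 15, 19]
15 → replaces 19 → [11, 12, 15, 15]
20 → extends → [11, 12, 15, 15, 20]
22 → extends → [11, 12, 15, 15, 20, 22]
25 → extends → [11, 12, 15, 15, 20, 22, 25]
17 → replaces 20 → [11, 12, 15, 15, 17, 22, 25]
19 → replaces 22 → [11, 12, 15, 15, 17, 19, 25]
21 → replaces 25 → [11, 12, 15, 15, 17, 19, 21]
36 → extends → [11, 12, 15, 15, 17, 19, 21, 36]
Eight tails, so the longest non-decreasing subsequence has length 8 (e.g. 11, 14, 17, 19, 20, 22, 25, 36).

8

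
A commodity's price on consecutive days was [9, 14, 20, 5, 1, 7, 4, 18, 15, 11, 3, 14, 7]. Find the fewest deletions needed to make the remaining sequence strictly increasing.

9

Fewest deletions = n − (longest strictly increasing subsequence).
Patience tails:
9 → extends → [9]
14 → extends → [9, 14]
20 → extends → [9, 14, 20]
5 → replaces 9 → [5, 14, 20]
1 → replaces 5 → [1, 14, 20]
7 → replaces 14 → [1, 7, 20]
4 → replaces 7 → [1, 4, 20]
18 → replaces 20 → [1, 4, 18]
15 → replaces 18 → [1, 4, 15]
11 → replaces 15 → [1, 4, 11]
3 → replaces 4 → [1, 3, 11]
14 → extends → [1, 3, 11, 14]
7 → replaces 11 → [1, 3, 7, 14]
Longest strictly increasing subsequence has length 4, so deletions = 13 − 4 = 9.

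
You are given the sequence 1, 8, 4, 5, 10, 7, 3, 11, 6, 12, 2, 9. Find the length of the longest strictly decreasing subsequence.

4

Negate each value so 'decreasing' becomes 'increasing', then run patience tails on the negated sequence:
-1 → extends → [-1]
-8 → replaces -1 → [-8]
-4 → extends → [-8, -4]
-5 → replaces -4 → [-8, -5]
-10 → replaces -8 → [-10, -5]
-7 → replaces -5 → [-10, -7]
-3 → extends → [-10, -7, -3]
-11 → replaces -10 → [-11, -7, -3]
-6 → replaces -3 → [-11, -7, -6]
-12 → replaces -11 → [-12, -7, -6]
-2 → extends → [-12, -7, -6, -2]
-9 → replaces -7 → [-12, -9, -6, -2]
Four tails, so the longest strictly decreasing subsequence of the original has length 4.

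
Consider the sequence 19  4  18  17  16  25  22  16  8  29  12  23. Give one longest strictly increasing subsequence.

4, 18, 25, 29

Patience tails give the LIS length; then backtrack through the dp parents:
19 → extends → [19]
4 → replaces 19 → [4]
18 → extends → [4, 18]
17 → replaces 18 → [4, 17]
16 → replaces 17 → [4, 16]
25 → extends → [4, 16, 25]
22 → replaces 25 → [4, 16, 22]
16 → already a tail → [4, 16, 22]
8 → replaces 16 → [4, 8, 22]
29 → extends → [4, 8, 22, 29]
12 → replaces 22 → [4, 8, 12, 29]
23 → replaces 29 → [4, 8, 12, 23]
Length 4; one witness is 4, 18, 25, 29.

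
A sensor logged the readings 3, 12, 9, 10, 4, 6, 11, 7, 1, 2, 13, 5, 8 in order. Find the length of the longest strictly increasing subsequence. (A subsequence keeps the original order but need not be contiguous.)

5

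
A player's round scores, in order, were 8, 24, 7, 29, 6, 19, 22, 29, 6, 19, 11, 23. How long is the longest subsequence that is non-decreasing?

4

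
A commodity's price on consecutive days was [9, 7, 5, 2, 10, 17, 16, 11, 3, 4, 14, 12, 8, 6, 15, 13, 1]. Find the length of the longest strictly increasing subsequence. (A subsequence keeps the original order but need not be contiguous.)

Track the smallest tail for each achievable length (strict):
9 → extends → [9]
7 → replaces 9 → [7]
5 → replaces 7 → [5]
2 → replaces 5 → [2]
10 → extends → [2, 10]
17 → extends → [2, 10, 17]
16 → replaces 17 → [2, 10, 16]
11 → replaces 16 → [2, 10, 11]
3 → replaces 10 → [2, 3, 11]
4 → replaces 11 → [2, 3, 4]
14 → extends → [2, 3, 4, 14]
12 → replaces 14 → [2, 3, 4, 12]
8 → replaces 12 → [2, 3, 4, 8]
6 → replaces 8 → [2, 3, 4, 6]
15 → extends → [2, 3, 4, 6, 15]
13 → replaces 15 → [2, 3, 4, 6, 13]
1 → replaces 2 → [1, 3, 4, 6, 13]
Five tails, so the longest strictly increasing subsequence has length 5 (e.g. 9, 10, 11, 14, 15).

5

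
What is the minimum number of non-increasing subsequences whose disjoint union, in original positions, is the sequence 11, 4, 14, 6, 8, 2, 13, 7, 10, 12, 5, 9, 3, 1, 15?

6

The minimum number of non-increasing subsequences covering a sequence equals the length of its longest strictly increasing subsequence.
LIS length is 6 (e.g. 4, 6, 8, 10, 12, 15), so 6 piles are needed.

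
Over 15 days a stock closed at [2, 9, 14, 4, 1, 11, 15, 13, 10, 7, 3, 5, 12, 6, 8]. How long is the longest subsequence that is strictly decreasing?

5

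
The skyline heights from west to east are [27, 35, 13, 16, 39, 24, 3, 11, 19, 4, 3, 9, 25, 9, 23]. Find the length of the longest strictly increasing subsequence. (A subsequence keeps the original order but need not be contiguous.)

4

Track the smallest tail for each achievable length (strict):
27 → extends → [27]
35 → extends → [27, 35]
13 → replaces 27 → [13, 35]
16 → replaces 35 → [13, 16]
39 → extends → [13, 16, 39]
24 → replaces 39 → [13, 16, 24]
3 → replaces 13 → [3, 16, 24]
11 → replaces 16 → [3, 11, 24]
19 → replaces 24 → [3, 11, 19]
4 → replaces 11 → [3, 4, 19]
3 → already a tail → [3, 4, 19]
9 → replaces 19 → [3, 4, 9]
25 → extends → [3, 4, 9, 25]
9 → already a tail → [3, 4, 9, 25]
23 → replaces 25 → [3, 4, 9, 23]
Four tails, so the longest strictly increasing subsequence has length 4 (e.g. 13, 16, 24, 25).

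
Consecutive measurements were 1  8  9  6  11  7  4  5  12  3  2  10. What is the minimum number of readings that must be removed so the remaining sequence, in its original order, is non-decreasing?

Fewest deletions = n − (longest non-decreasing subsequence).
Patience tails:
1 → extends → [1]
8 → extends → [1, 8]
9 → extends → [1, 8, 9]
6 → replaces 8 → [1, 6, 9]
11 → extends → [1, 6, 9, 11]
7 → replaces 9 → [1, 6, 7, 11]
4 → replaces 6 → [1, 4, 7, 11]
5 → replaces 7 → [1, 4, 5, 11]
12 → extends → [1, 4, 5, 11, 12]
3 → replaces 4 → [1, 3, 5, 11, 12]
2 → replaces 3 → [1, 2, 5, 11, 12]
10 → replaces 11 → [1, 2, 5, 10, 12]
Longest non-decreasing subsequence has length 5, so deletions = 12 − 5 = 7.

7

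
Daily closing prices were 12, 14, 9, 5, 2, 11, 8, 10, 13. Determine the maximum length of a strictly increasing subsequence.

4

Track the smallest tail for each achievable length (strict):
12 → extends → [12]
14 → extends → [12, 14]
9 → replaces 12 → [9, 14]
5 → replaces 9 → [5, 14]
2 → replaces 5 → [2, 14]
11 → replaces 14 → [2, 11]
8 → replaces 11 → [2, 8]
10 → extends → [2, 8, 10]
13 → extends → [2, 8, 10, 13]
Four tails, so the longest strictly increasing subsequence has length 4 (e.g. 5, 8, 10, 13).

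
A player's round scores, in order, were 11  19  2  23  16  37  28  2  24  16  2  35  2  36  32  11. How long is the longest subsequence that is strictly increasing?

6

Track the smallest tail for each achievable length (strict):
11 → extends → [11]
19 → extends → [11, 19]
2 → replaces 11 → [2, 19]
23 → extends → [2, 19, 23]
16 → replaces 19 → [2, 16, 23]
37 → extends → [2, 16, 23, 37]
28 → replaces 37 → [2, 16, 23, 28]
2 → already a tail → [2, 16, 23, 28]
24 → replaces 28 → [2, 16, 23, 24]
16 → already a tail → [2, 16, 23, 24]
2 → already a tail → [2, 16, 23, 24]
35 → extends → [2, 16, 23, 24, 35]
2 → already a tail → [2, 16, 23, 24, 35]
36 → extends → [2, 16, 23, 24, 35, 36]
32 → replaces 35 → [2, 16, 23, 24, 32, 36]
11 → replaces 16 → [2, 11, 23, 24, 32, 36]
Six tails, so the longest strictly increasing subsequence has length 6 (e.g. 11, 19, 23, 28, 35, 36).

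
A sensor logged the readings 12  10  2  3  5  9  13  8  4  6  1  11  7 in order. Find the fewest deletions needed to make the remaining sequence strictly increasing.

Fewest deletions = n − (longest strictly increasing subsequence).
i:      1  2  3  4  5  6  7  8  9 10 11 12 13
a[i]:  12 10  2  3  5  9 13  8  4  6  1 11  7
dp:     1  1  1  2  3  4  5  4  3  4  1  5  5
max dp = 5, so deletions = 13 − 5 = 8.

8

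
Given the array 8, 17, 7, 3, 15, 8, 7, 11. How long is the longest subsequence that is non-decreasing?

3

Let dp[i] be the length of the longest such subsequence ending at index i:
i:      1  2  3  4  5  6  7  8
a[i]:   8 17  7  3 15  8  7 11
dp:     1  2  1  1  2  2  2  3
Maximum dp value is 3.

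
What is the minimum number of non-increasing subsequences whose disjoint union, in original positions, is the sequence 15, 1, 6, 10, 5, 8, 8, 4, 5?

Place each on the leftmost legal pile:
15 → new pile 1 (tops now [15])
1 → pile 1 (tops now [1])
6 → new pile 2 (tops now [1, 6])
10 → new pile 3 (tops now [1, 6, 10])
5 → pile 2 (tops now [1, 5, 10])
8 → pile 3 (tops now [1, 5, 8])
8 → pile 3 (tops now [1, 5, 8])
4 → pile 2 (tops now [1, 4, 8])
5 → pile 3 (tops now [1, 4, 5])
Three piles.

3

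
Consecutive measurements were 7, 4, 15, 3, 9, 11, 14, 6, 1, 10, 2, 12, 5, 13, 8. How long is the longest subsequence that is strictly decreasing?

Let dp[i] be the longest strictly decreasing subsequence ending at i:
i:      1  2  3  4  5  6  7  8  9 10 11 12 13 14 15
a[i]:   7  4 15  3  9 11 14  6  1 10  2 12  5 13  8
dp:     1  2  1  3  2  2  2  3  4  3  4  3  4  3  4
Maximum is 4.

4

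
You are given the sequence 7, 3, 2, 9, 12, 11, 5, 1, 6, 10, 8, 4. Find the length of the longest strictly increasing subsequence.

4

Track the smallest tail for each achievable length (strict):
7 → extends → [7]
3 → replaces 7 → [3]
2 → replaces 3 → [2]
9 → extends → [2, 9]
12 → extends → [2, 9, 12]
11 → replaces 12 → [2, 9, 11]
5 → replaces 9 → [2, 5, 11]
1 → replaces 2 → [1, 5, 11]
6 → replaces 11 → [1, 5, 6]
10 → extends → [1, 5, 6, 10]
8 → replaces 10 → [1, 5, 6, 8]
4 → replaces 5 → [1, 4, 6, 8]
Four tails, so the longest strictly increasing subsequence has length 4 (e.g. 3, 5, 6, 10).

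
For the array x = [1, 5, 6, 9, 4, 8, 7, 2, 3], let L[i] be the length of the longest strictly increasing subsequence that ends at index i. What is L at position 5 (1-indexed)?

dp[i] = 1 + max{dp[j] : j<i, x[j]<x[i]} (or 1 if no such j):
i:     1 2 3 4 5 6 7 8 9
x[i]:  1 5 6 9 4 8 7 2 3
dp:    1 2 3 4 2 4 4 2 3
At index 5 the value is 2.

2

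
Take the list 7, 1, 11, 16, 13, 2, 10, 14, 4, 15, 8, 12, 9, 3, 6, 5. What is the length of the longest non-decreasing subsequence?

Track the smallest tail for each achievable length (allowing ties):
7 → extends → [7]
1 → replaces 7 → [1]
11 → extends → [1, 11]
16 → extends → [1, 11, 16]
13 → replaces 16 → [1, 11, 13]
2 → replaces 11 → [1, 2, 13]
10 → replaces 13 → [1, 2, 10]
14 → extends → [1, 2, 10, 14]
4 → replaces 10 → [1, 2, 4, 14]
15 → extends → [1, 2, 4, 14, 15]
8 → replaces 14 → [1, 2, 4, 8, 15]
12 → replaces 15 → [1, 2, 4, 8, 12]
9 → replaces 12 → [1, 2, 4, 8, 9]
3 → replaces 4 → [1, 2, 3, 8, 9]
6 → replaces 8 → [1, 2, 3, 6, 9]
5 → replaces 6 → [1, 2, 3, 5, 9]
Five tails, so the longest non-decreasing subsequence has length 5 (e.g. 7, 11, 13, 14, 15).

5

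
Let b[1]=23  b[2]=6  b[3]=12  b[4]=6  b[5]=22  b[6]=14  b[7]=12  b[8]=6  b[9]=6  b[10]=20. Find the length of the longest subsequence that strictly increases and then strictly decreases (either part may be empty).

inc[i] = longest strictly increasing subsequence ending at i; dec[i] = longest strictly decreasing subsequence starting at i:
i:      1  2  3  4  5  6  7  8  9 10
b[i]:  23  6 12  6 22 14 12  6  6 20
inc:    1  1  2  1  3  3  2  1  1  4
dec:    5  1  2  1  4  3  2  1  1  1
Best peak at i=5 (value 22): inc=3, dec=4, length 3+4−1 = 6.

6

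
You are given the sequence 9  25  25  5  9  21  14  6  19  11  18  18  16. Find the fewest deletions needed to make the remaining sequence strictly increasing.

Fewest deletions = n − (longest strictly increasing subsequence).
Patience tails:
9 → extends → [9]
25 → extends → [9, 25]
25 → already a tail → [9, 25]
5 → replaces 9 → [5, 25]
9 → replaces 25 → [5, 9]
21 → extends → [5, 9, 21]
14 → replaces 21 → [5, 9, 14]
6 → replaces 9 → [5, 6, 14]
19 → extends → [5, 6, 14, 19]
11 → replaces 14 → [5, 6, 11, 19]
18 → replaces 19 → [5, 6, 11, 18]
18 → already a tail → [5, 6, 11, 18]
16 → replaces 18 → [5, 6, 11, 16]
Longest strictly increasing subsequence has length 4, so deletions = 13 − 4 = 9.

9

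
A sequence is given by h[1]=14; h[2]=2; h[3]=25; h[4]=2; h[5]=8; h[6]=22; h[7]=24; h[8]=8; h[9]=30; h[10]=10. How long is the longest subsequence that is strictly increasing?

5

Track the smallest tail for each achievable length (strict):
14 → extends → [14]
2 → replaces 14 → [2]
25 → extends → [2, 25]
2 → already a tail → [2, 25]
8 → replaces 25 → [2, 8]
22 → extends → [2, 8, 22]
24 → extends → [2, 8, 22, 24]
8 → already a tail → [2, 8, 22, 24]
30 → extends → [2, 8, 22, 24, 30]
10 → replaces 22 → [2, 8, 10, 24, 30]
Five tails, so the longest strictly increasing subsequence has length 5 (e.g. 2, 8, 22, 24, 30).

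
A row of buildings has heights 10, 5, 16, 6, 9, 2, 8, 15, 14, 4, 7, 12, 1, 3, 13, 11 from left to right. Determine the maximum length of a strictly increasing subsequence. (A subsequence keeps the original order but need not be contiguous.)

5

Track the smallest tail for each achievable length (strict):
10 → extends → [10]
5 → replaces 10 → [5]
16 → extends → [5, 16]
6 → replaces 16 → [5, 6]
9 → extends → [5, 6, 9]
2 → replaces 5 → [2, 6, 9]
8 → replaces 9 → [2, 6, 8]
15 → extends → [2, 6, 8, 15]
14 → replaces 15 → [2, 6, 8, 14]
4 → replaces 6 → [2, 4, 8, 14]
7 → replaces 8 → [2, 4, 7, 14]
12 → replaces 14 → [2, 4, 7, 12]
1 → replaces 2 → [1, 4, 7, 12]
3 → replaces 4 → [1, 3, 7, 12]
13 → extends → [1, 3, 7, 12, 13]
11 → replaces 12 → [1, 3, 7, 11, 13]
Five tails, so the longest strictly increasing subsequence has length 5 (e.g. 5, 6, 9, 12, 13).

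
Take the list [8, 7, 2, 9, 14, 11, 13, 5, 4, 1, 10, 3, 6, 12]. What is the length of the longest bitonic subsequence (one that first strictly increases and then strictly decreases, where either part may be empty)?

inc[i] = longest strictly increasing subsequence ending at i; dec[i] = longest strictly decreasing subsequence starting at i:
i:      1  2  3  4  5  6  7  8  9 10 11 12 13 14
a[i]:   8  7  2  9 14 11 13  5  4  1 10  3  6 12
inc:    1  1  1  2  3  3  4  2  2  1  3  2  3  4
dec:    5  4  2  4  5  4  4  3  2  1  2  1  1  1
Best peak at i=5 (value 14): inc=3, dec=5, length 3+5−1 = 7.

7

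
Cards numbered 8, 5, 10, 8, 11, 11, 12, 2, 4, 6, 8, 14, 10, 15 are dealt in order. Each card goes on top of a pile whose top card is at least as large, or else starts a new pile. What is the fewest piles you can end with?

6

Place each on the leftmost legal pile:
8 → new pile 1 (tops now [8])
5 → pile 1 (tops now [5])
10 → new pile 2 (tops now [5, 10])
8 → pile 2 (tops now [5, 8])
11 → new pile 3 (tops now [5, 8, 11])
11 → pile 3 (tops now [5, 8, 11])
12 → new pile 4 (tops now [5, 8, 11, 12])
2 → pile 1 (tops now [2, 8, 11, 12])
4 → pile 2 (tops now [2, 4, 11, 12])
6 → pile 3 (tops now [2, 4, 6, 12])
8 → pile 4 (tops now [2, 4, 6, 8])
14 → new pile 5 (tops now [2, 4, 6, 8, 14])
10 → pile 5 (tops now [2, 4, 6, 8, 10])
15 → new pile 6 (tops now [2, 4, 6, 8, 10, 15])
Six piles.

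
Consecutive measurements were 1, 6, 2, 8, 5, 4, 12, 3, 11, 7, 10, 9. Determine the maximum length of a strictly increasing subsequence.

Track the smallest tail for each achievable length (strict):
1 → extends → [1]
6 → extends → [1, 6]
2 → replaces 6 → [1, 2]
8 → extends → [1, 2, 8]
5 → replaces 8 → [1, 2, 5]
4 → replaces 5 → [1, 2, 4]
12 → extends → [1, 2, 4, 12]
3 → replaces 4 → [1, 2, 3, 12]
11 → replaces 12 → [1, 2, 3, 11]
7 → replaces 11 → [1, 2, 3, 7]
10 → extends → [1, 2, 3, 7, 10]
9 → replaces 10 → [1, 2, 3, 7, 9]
Five tails, so the longest strictly increasing subsequence has length 5 (e.g. 1, 2, 5, 7, 10).

5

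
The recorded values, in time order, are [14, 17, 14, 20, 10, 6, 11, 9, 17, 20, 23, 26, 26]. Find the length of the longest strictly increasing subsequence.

6

Let dp[i] be the length of the longest such subsequence ending at index i:
i:      1  2  3  4  5  6  7  8  9 10 11 12 13
a[i]:  14 17 14 20 10  6 11  9 17 20 23 26 26
dp:     1  2  1  3  1  1  2  2  3  4  5  6  6
Maximum dp value is 6.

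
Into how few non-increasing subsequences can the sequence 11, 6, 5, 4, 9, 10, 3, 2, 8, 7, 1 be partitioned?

Place each on the leftmost legal pile:
11 → new pile 1 (tops now [11])
6 → pile 1 (tops now [6])
5 → pile 1 (tops now [5])
4 → pile 1 (tops now [4])
9 → new pile 2 (tops now [4, 9])
10 → new pile 3 (tops now [4, 9, 10])
3 → pile 1 (tops now [3, 9, 10])
2 → pile 1 (tops now [2, 9, 10])
8 → pile 2 (tops now [2, 8, 10])
7 → pile 2 (tops now [2, 7, 10])
1 → pile 1 (tops now [1, 7, 10])
Three piles.

3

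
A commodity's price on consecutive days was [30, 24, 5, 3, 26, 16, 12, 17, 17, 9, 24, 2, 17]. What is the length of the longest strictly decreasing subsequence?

6

Negate each value so 'decreasing' becomes 'increasing', then run patience tails on the negated sequence:
-30 → extends → [-30]
-24 → extends → [-30, -24]
-5 → extends → [-30, -24, -5]
-3 → extends → [-30, -24, -5, -3]
-26 → replaces -24 → [-30, -26, -5, -3]
-16 → replaces -5 → [-30, -26, -16, -3]
-12 → replaces -3 → [-30, -26, -16, -12]
-17 → replaces -16 → [-30, -26, -17, -12]
-17 → already a tail → [-30, -26, -17, -12]
-9 → extends → [-30, -26, -17, -12, -9]
-24 → replaces -17 → [-30, -26, -24, -12, -9]
-2 → extends → [-30, -26, -24, -12, -9, -2]
-17 → replaces -12 → [-30, -26, -24, -17, -9, -2]
Six tails, so the longest strictly decreasing subsequence of the original has length 6.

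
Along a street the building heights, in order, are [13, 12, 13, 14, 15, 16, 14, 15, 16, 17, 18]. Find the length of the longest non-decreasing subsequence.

Track the smallest tail for each achievable length (allowing ties):
13 → extends → [13]
12 → replaces 13 → [12]
13 → extends → [12, 13]
14 → extends → [12, 13, 14]
15 → extends → [12, 13, 14, 15]
16 → extends → [12, 13, 14, 15, 16]
14 → replaces 15 → [12, 13, 14, 14, 16]
15 → replaces 16 → [12, 13, 14, 14, 15]
16 → extends → [12, 13, 14, 14, 15, 16]
17 → extends → [12, 13, 14, 14, 15, 16, 17]
18 → extends → [12, 13, 14, 14, 15, 16, 17, 18]
Eight tails, so the longest non-decreasing subsequence has length 8 (e.g. 13, 13, 14, 15, 16, 16, 17, 18).

8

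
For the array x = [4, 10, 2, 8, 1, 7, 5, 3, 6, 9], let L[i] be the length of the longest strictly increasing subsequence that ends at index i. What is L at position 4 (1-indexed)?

2

dp[i] = 1 + max{dp[j] : j<i, x[j]<x[i]} (or 1 if no such j):
i:      1  2  3  4  5  6  7  8  9 10
x[i]:   4 10  2  8  1  7  5  3  6  9
dp:     1  2  1  2  1  2  2  2  3  4
At index 4 the value is 2.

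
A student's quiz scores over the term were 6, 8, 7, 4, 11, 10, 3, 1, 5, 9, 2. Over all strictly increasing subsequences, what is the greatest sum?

Let S[i] be the best sum of a strictly increasing subsequence ending at i:
i:      1  2  3  4  5  6  7  8  9 10 11
a[i]:   6  8  7  4 11 10  3  1  5  9  2
S:      6 14 13  4 25 24  3  1  9 23  3
Maximum is 25 (e.g. 6 + 8 + 11).

25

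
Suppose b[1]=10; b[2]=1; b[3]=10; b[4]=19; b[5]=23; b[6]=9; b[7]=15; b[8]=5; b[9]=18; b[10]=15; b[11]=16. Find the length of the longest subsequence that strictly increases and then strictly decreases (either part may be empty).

6

inc[i] = longest strictly increasing subsequence ending at i; dec[i] = longest strictly decreasing subsequence starting at i:
i:      1  2  3  4  5  6  7  8  9 10 11
b[i]:  10  1 10 19 23  9 15  5 18 15 16
inc:    1  1  2  3  4  2  3  2  4  3  4
dec:    3  1  3  3  3  2  2  1  2  1  1
Best peak at i=5 (value 23): inc=4, dec=3, length 4+3−1 = 6.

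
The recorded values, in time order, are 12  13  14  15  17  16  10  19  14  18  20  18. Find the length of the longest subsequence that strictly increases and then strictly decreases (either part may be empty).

inc[i] = longest strictly increasing subsequence ending at i; dec[i] = longest strictly decreasing subsequence starting at i:
i:      1  2  3  4  5  6  7  8  9 10 11 12
a[i]:  12 13 14 15 17 16 10 19 14 18 20 18
inc:    1  2  3  4  5  5  1  6  3  6  7  6
dec:    2  2  2  2  3  2  1  2  1  1  2  1
Best peak at i=11 (value 20): inc=7, dec=2, length 7+2−1 = 8.

8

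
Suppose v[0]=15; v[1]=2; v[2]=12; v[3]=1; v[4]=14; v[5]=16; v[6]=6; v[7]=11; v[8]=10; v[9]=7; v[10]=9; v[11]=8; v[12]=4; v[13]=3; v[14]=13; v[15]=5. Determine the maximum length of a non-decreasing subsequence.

Let dp[i] be the length of the longest such subsequence ending at index i:
i:      0  1  2  3  4  5  6  7  8  9 10 11 12 13 14 15
v[i]:  15  2 12  1 14 16  6 11 10  7  9  8  4  3 13  5
dp:     1  1  2  1  3  4  2  3  3  3  4  4  2  2  5  3
Maximum dp value is 5.

5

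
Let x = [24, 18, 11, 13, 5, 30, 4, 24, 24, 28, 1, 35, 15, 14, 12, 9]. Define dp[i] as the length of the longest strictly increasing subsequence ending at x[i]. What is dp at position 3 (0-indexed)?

dp[i] = 1 + max{dp[j] : j<i, x[j]<x[i]} (or 1 if no such j):
i:      0  1  2  3  4  5  6  7  8  9 10 11 12 13 14 15
x[i]:  24 18 11 13  5 30  4 24 24 28  1 35 15 14 12  9
dp:     1  1  1  2  1  3  1  3  3  4  1  5  3  3  2  2
At index 3 the value is 2.

2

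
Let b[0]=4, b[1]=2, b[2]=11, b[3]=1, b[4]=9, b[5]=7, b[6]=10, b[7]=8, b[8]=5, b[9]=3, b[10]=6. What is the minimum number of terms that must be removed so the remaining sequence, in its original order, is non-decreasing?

Fewest deletions = n − (longest non-decreasing subsequence).
Patience tails:
4 → extends → [4]
2 → replaces 4 → [2]
11 → extends → [2, 11]
1 → replaces 2 → [1, 11]
9 → replaces 11 → [1, 9]
7 → replaces 9 → [1, 7]
10 → extends → [1, 7, 10]
8 → replaces 10 → [1, 7, 8]
5 → replaces 7 → [1, 5, 8]
3 → replaces 5 → [1, 3, 8]
6 → replaces 8 → [1, 3, 6]
Longest non-decreasing subsequence has length 3, so deletions = 11 − 3 = 8.

8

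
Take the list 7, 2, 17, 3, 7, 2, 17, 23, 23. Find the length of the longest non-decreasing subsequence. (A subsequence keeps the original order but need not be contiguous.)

6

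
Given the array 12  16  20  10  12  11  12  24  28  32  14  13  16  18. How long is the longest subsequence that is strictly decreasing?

3

Negate each value so 'decreasing' becomes 'increasing', then run patience tails on the negated sequence:
-12 → extends → [-12]
-16 → replaces -12 → [-16]
-20 → replaces -16 → [-20]
-10 → extends → [-20, -10]
-12 → replaces -10 → [-20, -12]
-11 → extends → [-20, -12, -11]
-12 → already a tail → [-20, -12, -11]
-24 → replaces -20 → [-24, -12, -11]
-28 → replaces -24 → [-28, -12, -11]
-32 → replaces -28 → [-32, -12, -11]
-14 → replaces -12 → [-32, -14, -11]
-13 → replaces -11 → [-32, -14, -13]
-16 → replaces -14 → [-32, -16, -13]
-18 → replaces -16 → [-32, -18, -13]
Three tails, so the longest strictly decreasing subsequence of the original has length 3.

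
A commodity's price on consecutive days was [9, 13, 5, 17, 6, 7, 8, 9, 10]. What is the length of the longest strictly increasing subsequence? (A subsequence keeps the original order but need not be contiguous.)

Let dp[i] be the length of the longest such subsequence ending at index i:
i:      1  2  3  4  5  6  7  8  9
a[i]:   9 13  5 17  6  7  8  9 10
dp:     1  2  1  3  2  3  4  5  6
Maximum dp value is 6.

6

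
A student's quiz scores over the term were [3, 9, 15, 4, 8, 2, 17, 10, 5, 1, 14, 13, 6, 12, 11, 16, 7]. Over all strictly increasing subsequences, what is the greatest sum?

55

Let S[i] be the best sum of a strictly increasing subsequence ending at i:
i:      1  2  3  4  5  6  7  8  9 10 11 12 13 14 15 16 17
a[i]:   3  9 15  4  8  2 17 10  5  1 14 13  6 12 11 16  7
S:      3 12 27  7 15  2 44 25 12  1 39 38 18 37 36 55 25
Maximum is 55 (e.g. 3 + 4 + 8 + 10 + 14 + 16).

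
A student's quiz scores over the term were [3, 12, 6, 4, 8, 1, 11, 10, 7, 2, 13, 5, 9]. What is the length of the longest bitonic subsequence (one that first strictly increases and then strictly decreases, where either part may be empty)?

inc[i] = longest strictly increasing subsequence ending at i; dec[i] = longest strictly decreasing subsequence starting at i:
i:      1  2  3  4  5  6  7  8  9 10 11 12 13
a[i]:   3 12  6  4  8  1 11 10  7  2 13  5  9
inc:    1  2  2  2  3  1  4  4  3  2  5  3  4
dec:    2  5  3  2  3  1  4  3  2  1  2  1  1
Best peak at i=7 (value 11): inc=4, dec=4, length 4+4−1 = 7.

7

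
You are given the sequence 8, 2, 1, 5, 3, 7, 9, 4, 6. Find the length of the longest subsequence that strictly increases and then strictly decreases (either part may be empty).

5

inc[i] = longest strictly increasing subsequence ending at i; dec[i] = longest strictly decreasing subsequence starting at i:
i:     1 2 3 4 5 6 7 8 9
a[i]:  8 2 1 5 3 7 9 4 6
inc:   1 1 1 2 2 3 4 3 4
dec:   3 2 1 2 1 2 2 1 1
Best peak at i=7 (value 9): inc=4, dec=2, length 4+2−1 = 5.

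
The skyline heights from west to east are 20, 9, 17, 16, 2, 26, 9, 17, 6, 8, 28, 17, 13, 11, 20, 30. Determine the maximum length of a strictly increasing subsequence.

6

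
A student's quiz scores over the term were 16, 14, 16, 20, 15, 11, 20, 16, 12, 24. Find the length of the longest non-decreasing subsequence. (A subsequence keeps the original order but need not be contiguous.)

Let dp[i] be the length of the longest such subsequence ending at index i:
i:      1  2  3  4  5  6  7  8  9 10
a[i]:  16 14 16 20 15 11 20 16 12 24
dp:     1  1  2  3  2  1  4  3  2  5
Maximum dp value is 5.

5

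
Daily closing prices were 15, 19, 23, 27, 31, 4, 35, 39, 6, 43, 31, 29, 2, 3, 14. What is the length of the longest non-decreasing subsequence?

8

Track the smallest tail for each achievable length (allowing ties):
15 → extends → [15]
19 → extends → [15, 19]
23 → extends → [15, 19, 23]
27 → extends → [15, 19, 23, 27]
31 → extends → [15, 19, 23, 27, 31]
4 → replaces 15 → [4, 19, 23, 27, 31]
35 → extends → [4, 19, 23, 27, 31, 35]
39 → extends → [4, 19, 23, 27, 31, 35, 39]
6 → replaces 19 → [4, 6, 23, 27, 31, 35, 39]
43 → extends → [4, 6, 23, 27, 31, 35, 39, 43]
31 → replaces 35 → [4, 6, 23, 27, 31, 31, 39, 43]
29 → replaces 31 → [4, 6, 23, 27, 29, 31, 39, 43]
2 → replaces 4 → [2, 6, 23, 27, 29, 31, 39, 43]
3 → replaces 6 → [2, 3, 23, 27, 29, 31, 39, 43]
14 → replaces 23 → [2, 3, 14, 27, 29, 31, 39, 43]
Eight tails, so the longest non-decreasing subsequence has length 8 (e.g. 15, 19, 23, 27, 31, 35, 39, 43).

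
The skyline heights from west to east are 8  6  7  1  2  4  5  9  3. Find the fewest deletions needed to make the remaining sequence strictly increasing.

Fewest deletions = n − (longest strictly increasing subsequence).
i:     1 2 3 4 5 6 7 8 9
a[i]:  8 6 7 1 2 4 5 9 3
dp:    1 1 2 1 2 3 4 5 3
max dp = 5, so deletions = 9 − 5 = 4.

4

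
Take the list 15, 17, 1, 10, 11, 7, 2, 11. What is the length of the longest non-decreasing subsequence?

Track the smallest tail for each achievable length (allowing ties):
15 → extends → [15]
17 → extends → [15, 17]
1 → replaces 15 → [1, 17]
10 → replaces 17 → [1, 10]
11 → extends → [1, 10, 11]
7 → replaces 10 → [1, 7, 11]
2 → replaces 7 → [1, 2, 11]
11 → extends → [1, 2, 11, 11]
Four tails, so the longest non-decreasing subsequence has length 4 (e.g. 1, 10, 11, 11).

4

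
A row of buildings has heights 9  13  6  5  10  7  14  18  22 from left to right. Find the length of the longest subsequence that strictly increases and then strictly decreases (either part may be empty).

5

inc[i] = longest strictly increasing subsequence ending at i; dec[i] = longest strictly decreasing subsequence starting at i:
i:      1  2  3  4  5  6  7  8  9
a[i]:   9 13  6  5 10  7 14 18 22
inc:    1  2  1  1  2  2  3  4  5
dec:    3  3  2  1  2  1  1  1  1
Best peak at i=9 (value 22): inc=5, dec=1, length 5+1−1 = 5.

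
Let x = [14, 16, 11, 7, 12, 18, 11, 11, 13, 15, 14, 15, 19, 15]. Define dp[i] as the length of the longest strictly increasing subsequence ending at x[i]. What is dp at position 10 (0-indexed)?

4

dp[i] = 1 + max{dp[j] : j<i, x[j]<x[i]} (or 1 if no such j):
i:      0  1  2  3  4  5  6  7  8  9 10 11 12 13
x[i]:  14 16 11  7 12 18 11 11 13 15 14 15 19 15
dp:     1  2  1  1  2  3  2  2  3  4  4  5  6  5
At index 10 the value is 4.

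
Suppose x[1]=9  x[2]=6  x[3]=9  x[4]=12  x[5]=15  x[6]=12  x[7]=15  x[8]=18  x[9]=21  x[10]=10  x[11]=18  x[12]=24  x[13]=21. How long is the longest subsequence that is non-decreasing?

8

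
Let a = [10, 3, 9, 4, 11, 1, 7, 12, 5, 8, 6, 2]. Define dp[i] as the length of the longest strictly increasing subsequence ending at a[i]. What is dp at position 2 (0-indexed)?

2

dp[i] = 1 + max{dp[j] : j<i, a[j]<a[i]} (or 1 if no such j):
i:      0  1  2  3  4  5  6  7  8  9 10 11
a[i]:  10  3  9  4 11  1  7 12  5  8  6  2
dp:     1  1  2  2  3  1  3  4  3  4  4  2
At index 2 the value is 2.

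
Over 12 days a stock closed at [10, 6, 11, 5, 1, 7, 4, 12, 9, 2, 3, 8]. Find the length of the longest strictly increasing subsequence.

Let dp[i] be the length of the longest such subsequence ending at index i:
i:      1  2  3  4  5  6  7  8  9 10 11 12
a[i]:  10  6 11  5  1  7  4 12  9  2  3  8
dp:     1  1  2  1  1  2  2  3  3  2  3  4
Maximum dp value is 4.

4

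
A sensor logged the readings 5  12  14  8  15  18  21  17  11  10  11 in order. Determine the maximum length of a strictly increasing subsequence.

Let dp[i] be the length of the longest such subsequence ending at index i:
i:      1  2  3  4  5  6  7  8  9 10 11
a[i]:   5 12 14  8 15 18 21 17 11 10 11
dp:     1  2  3  2  4  5  6  5  3  3  4
Maximum dp value is 6.

6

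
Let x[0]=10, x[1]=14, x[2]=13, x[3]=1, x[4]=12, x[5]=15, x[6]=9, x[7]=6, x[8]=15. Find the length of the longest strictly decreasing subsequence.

5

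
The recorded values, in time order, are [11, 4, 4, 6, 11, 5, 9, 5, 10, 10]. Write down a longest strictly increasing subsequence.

Patience tails give the LIS length; then backtrack through the dp parents:
11 → extends → [11]
4 → replaces 11 → [4]
4 → already a tail → [4]
6 → extends → [4, 6]
11 → extends → [4, 6, 11]
5 → replaces 6 → [4, 5, 11]
9 → replaces 11 → [4, 5, 9]
5 → already a tail → [4, 5, 9]
10 → extends → [4, 5, 9, 10]
10 → already a tail → [4, 5, 9, 10]
Length 4; one witness is 4, 6, 9, 10.

4, 6, 9, 10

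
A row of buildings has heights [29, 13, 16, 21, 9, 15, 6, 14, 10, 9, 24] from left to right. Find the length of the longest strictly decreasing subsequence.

6

Negate each value so 'decreasing' becomes 'increasing', then run patience tails on the negated sequence:
-29 → extends → [-29]
-13 → extends → [-29, -13]
-16 → replaces -13 → [-29, -16]
-21 → replaces -16 → [-29, -21]
-9 → extends → [-29, -21, -9]
-15 → replaces -9 → [-29, -21, -15]
-6 → extends → [-29, -21, -15, -6]
-14 → replaces -6 → [-29, -21, -15, -14]
-10 → extends → [-29, -21, -15, -14, -10]
-9 → extends → [-29, -21, -15, -14, -10, -9]
-24 → replaces -21 → [-29, -24, -15, -14, -10, -9]
Six tails, so the longest strictly decreasing subsequence of the original has length 6.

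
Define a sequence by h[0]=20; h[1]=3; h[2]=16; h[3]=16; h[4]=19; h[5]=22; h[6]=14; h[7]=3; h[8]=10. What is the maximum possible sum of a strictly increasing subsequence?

Let S[i] be the best sum of a strictly increasing subsequence ending at i:
i:      0  1  2  3  4  5  6  7  8
h[i]:  20  3 16 16 19 22 14  3 10
S:     20  3 19 19 38 60 17  3 13
Maximum is 60 (e.g. 3 + 16 + 19 + 22).

60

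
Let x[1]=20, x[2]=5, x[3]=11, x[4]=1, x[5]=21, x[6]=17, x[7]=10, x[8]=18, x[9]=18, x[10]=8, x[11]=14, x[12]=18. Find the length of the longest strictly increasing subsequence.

4

Track the smallest tail for each achievable length (strict):
20 → extends → [20]
5 → replaces 20 → [5]
11 → extends → [5, 11]
1 → replaces 5 → [1, 11]
21 → extends → [1, 11, 21]
17 → replaces 21 → [1, 11, 17]
10 → replaces 11 → [1, 10, 17]
18 → extends → [1, 10, 17, 18]
18 → already a tail → [1, 10, 17, 18]
8 → replaces 10 → [1, 8, 17, 18]
14 → replaces 17 → [1, 8, 14, 18]
18 → already a tail → [1, 8, 14, 18]
Four tails, so the longest strictly increasing subsequence has length 4 (e.g. 5, 11, 17, 18).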